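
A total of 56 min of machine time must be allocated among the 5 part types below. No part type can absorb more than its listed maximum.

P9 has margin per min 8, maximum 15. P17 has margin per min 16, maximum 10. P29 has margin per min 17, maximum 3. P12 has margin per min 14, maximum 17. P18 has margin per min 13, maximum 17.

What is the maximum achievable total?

742

Rank by margin per min: P29 17 > P17 16 > P12 14 > P18 13 > P9 8.
P29: +3 to 3 (cap) → 53 left.
Give P17 10 to hit its cap of 10 → 43 left.
P12 takes 17 to reach its cap of 17 → 26 left.
Give P18 17 to hit its cap of 17 → 9 left.
P9 has room for 15 but only 9 remain, so it gets 9.
Total = 8×9 + 16×10 + 17×3 + 14×17 + 13×17 = 742.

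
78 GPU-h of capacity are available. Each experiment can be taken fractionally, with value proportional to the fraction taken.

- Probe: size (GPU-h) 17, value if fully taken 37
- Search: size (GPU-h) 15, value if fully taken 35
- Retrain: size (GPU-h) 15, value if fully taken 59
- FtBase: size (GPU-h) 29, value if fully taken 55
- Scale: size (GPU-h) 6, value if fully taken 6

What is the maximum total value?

188

Best value per unit of size first: Retrain 59/15≈3.93, Search 35/15≈2.33, Probe 37/17≈2.18, FtBase 55/29≈1.9, Scale 6/6≈1.
All 15 GPU-h of Retrain fit (value 59) → 63 remain.
Take all of Search (15 GPU-h, value 35) → 48 GPU-h left.
Take all of Probe (17 GPU-h, value 37) → 31 GPU-h left.
FtBase: take in full, 29 GPU-h for value 55 → 2 left.
2 GPU-h left: a 2/6 share of Scale gives 6×2/6 = 2.
Total value = 188.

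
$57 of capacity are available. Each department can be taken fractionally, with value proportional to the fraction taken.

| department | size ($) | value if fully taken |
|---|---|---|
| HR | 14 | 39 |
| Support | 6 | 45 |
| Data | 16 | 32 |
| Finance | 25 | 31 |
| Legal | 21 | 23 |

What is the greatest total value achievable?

Sort by value density: Support 45/6≈7.5, HR 39/14≈2.79, Data 32/16≈2, Finance 31/25≈1.24, Legal 23/21≈1.1.
All 6 $ of Support fit (value 45) — 51 remain.
All 14 $ of HR fit (value 39) — 37 remain.
Data: take in full, 16 $ for value 32 — 21 left.
Fill the last 21 $ with part of Finance: 21/25 of it earns 26.04.
Total value = 142.04.

142.04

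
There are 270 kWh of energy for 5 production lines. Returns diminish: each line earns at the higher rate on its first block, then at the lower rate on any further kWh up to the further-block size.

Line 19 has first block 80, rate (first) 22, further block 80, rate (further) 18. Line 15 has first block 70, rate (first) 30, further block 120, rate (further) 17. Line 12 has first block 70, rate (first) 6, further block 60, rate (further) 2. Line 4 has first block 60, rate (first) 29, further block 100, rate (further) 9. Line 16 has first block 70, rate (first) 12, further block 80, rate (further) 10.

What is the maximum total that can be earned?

6680

Treat each block as its own option and order by rate: Line 15/tier1 30 > Line 4/tier1 29 > Line 19/tier1 22 > Line 19/tier2 18 > Line 15/tier2 17 > Line 16/tier1 12 > Line 16/tier2 10 > Line 4/tier2 9 > Line 12/tier1 6 > Line 12/tier2 2.
Line 15/tier1 (30): +70 — 200 left.
Line 4 tier1 at 29: fill all 60 — 140 left.
Line 19/tier1 (22): +80 — 60 left.
Line 19 tier2 at 18: only 60 left, fill 60.
Total = 30×70 + 29×60 + 22×80 + 18×60 = 6680.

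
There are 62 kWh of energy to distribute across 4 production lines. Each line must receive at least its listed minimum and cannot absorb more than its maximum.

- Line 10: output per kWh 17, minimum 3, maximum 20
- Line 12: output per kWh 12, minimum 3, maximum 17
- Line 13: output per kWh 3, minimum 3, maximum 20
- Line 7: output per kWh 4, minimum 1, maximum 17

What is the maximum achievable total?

636

Meeting every minimum uses 3+3+3+1 = 10 kWh, leaving 52.
Rank by output per kWh: Line 10 17 > Line 12 12 > Line 7 4 > Line 13 3.
Give Line 10 17 more to hit its cap of 20 ; 35 left.
Line 12: +14 to 17 (cap) ; 21 left.
Give Line 7 16 more to hit its cap of 17 ; 5 left.
Line 13 has room for 17 more but only 5 remain, so it gets 8.
Total = 17×20 + 12×17 + 3×8 + 4×17 = 636.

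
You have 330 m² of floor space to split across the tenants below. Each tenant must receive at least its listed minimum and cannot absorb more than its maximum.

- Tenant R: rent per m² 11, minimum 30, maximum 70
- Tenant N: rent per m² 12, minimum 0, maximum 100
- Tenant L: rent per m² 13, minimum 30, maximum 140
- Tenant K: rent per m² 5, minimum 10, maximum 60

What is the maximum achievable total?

Meeting every minimum uses 30+0+30+10 = 70 m², leaving 260.
Highest rent per m² first: Tenant L 13 > Tenant N 12 > Tenant R 11 > Tenant K 5.
Tenant L takes 110 more to reach its cap of 140 ; 150 left.
Tenant N takes 100 more to reach its cap of 100 ; 50 left.
Tenant R: +40 to 70 (cap) ; 10 left.
Tenant K: +10 (room for 50) → 20. Pool exhausted.
Total = 11×70 + 12×100 + 13×140 + 5×20 = 3890.

3890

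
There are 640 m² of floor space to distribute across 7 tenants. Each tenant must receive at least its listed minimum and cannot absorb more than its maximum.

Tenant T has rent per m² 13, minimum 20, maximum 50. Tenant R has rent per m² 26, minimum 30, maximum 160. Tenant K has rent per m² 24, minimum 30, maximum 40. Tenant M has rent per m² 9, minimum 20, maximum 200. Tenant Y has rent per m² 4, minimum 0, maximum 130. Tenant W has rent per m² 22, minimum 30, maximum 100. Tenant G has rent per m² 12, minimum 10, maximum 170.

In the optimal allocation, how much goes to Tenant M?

Meeting every minimum uses 20+30+30+20+0+30+10 = 140 m², leaving 500.
Rank by rent per m²: Tenant R 26 > Tenant K 24 > Tenant W 22 > Tenant T 13 > Tenant G 12 > Tenant M 9 > Tenant Y 4.
Give Tenant R 130 more to hit its cap of 160 ; 370 left.
Give Tenant K 10 more to hit its cap of 40 ; 360 left.
Tenant W: +70 to 100 (cap) ; 290 left.
Tenant T takes 30 more to reach its cap of 50 ; 260 left.
Tenant G takes 160 more to reach its cap of 170 ; 100 left.
Only 100 left; Tenant M takes them to reach 120.

120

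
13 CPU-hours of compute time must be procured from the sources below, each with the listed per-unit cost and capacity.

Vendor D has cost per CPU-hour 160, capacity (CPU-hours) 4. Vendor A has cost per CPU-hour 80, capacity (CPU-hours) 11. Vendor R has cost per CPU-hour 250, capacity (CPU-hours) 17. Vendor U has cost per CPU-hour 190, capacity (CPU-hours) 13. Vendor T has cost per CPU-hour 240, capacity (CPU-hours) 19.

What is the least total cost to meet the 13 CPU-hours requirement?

Fill from the cheapest source first.
Vendor A (80): use full 11 ; 2 CPU-hours to go.
Vendor D (160): take the remaining 2 ; done.
Vendor U, Vendor T, Vendor R: unused.
Cost = 11×80 + 2×160 = 1200.

1200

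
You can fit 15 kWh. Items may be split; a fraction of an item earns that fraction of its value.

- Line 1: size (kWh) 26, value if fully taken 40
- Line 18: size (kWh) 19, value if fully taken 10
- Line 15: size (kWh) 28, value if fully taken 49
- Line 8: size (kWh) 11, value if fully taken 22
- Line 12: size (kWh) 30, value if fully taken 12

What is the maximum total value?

29

Best value per unit of size first: Line 8 22/11≈2, Line 15 49/28≈1.75, Line 1 40/26≈1.54, Line 18 10/19≈0.526, Line 12 12/30≈0.4.
Line 8: take in full, 11 kWh for value 22 ; 4 left.
4 kWh left: a 4/28 share of Line 15 gives 49×4/28 = 7.
Total value = 29.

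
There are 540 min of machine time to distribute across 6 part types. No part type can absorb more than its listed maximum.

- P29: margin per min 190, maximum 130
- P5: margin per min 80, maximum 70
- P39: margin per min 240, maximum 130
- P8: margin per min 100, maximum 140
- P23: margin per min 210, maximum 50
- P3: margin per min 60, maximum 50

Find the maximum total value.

87200

Order the part types by margin per min: P39 240 > P23 210 > P29 190 > P8 100 > P5 80 > P3 60.
Give P39 130 to hit its cap of 130 — 410 left.
P23 takes 50 to reach its cap of 50 — 360 left.
P29: +130 to 130 (cap) — 230 left.
Give P8 140 to hit its cap of 140 — 90 left.
Give P5 70 to hit its cap of 70 — 20 left.
P3: +20 (room for 50) → 20. Pool exhausted.
Total = 190×130 + 80×70 + 240×130 + 100×140 + 210×50 + 60×20 = 87200.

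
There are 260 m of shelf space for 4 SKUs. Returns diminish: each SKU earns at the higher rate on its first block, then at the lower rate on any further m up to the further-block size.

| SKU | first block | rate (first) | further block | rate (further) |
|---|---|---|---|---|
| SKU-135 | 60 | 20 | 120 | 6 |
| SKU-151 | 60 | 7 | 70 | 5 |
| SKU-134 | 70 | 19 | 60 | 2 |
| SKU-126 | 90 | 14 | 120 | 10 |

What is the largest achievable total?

4190

Order all 8 blocks by rate: SKU-135/first 20 > SKU-134/first 19 > SKU-126/first 14 > SKU-126/second 10 > SKU-151/first 7 > SKU-135/second 6 > SKU-151/second 5 > SKU-134/second 2.
Fill SKU-135 first block (60 at 20) ; 200 left.
SKU-134 first at 19: fill all 70 ; 130 left.
SKU-126/first (14): +90 ; 40 left.
SKU-126 second at 10: only 40 left, fill 40.
Total = 20×60 + 19×70 + 14×90 + 10×40 = 4190.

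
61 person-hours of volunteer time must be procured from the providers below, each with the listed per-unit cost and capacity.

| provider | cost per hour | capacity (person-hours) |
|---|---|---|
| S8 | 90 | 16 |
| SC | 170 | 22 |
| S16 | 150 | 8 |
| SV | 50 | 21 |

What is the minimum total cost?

6410

Cheapest first:
Take 21 from SV at 50 → need 40 more.
S8 at 90: take all 16 person-hours → 24 still needed.
Take 8 from S16 at 150 → need 16 more.
SC at 170: take 16 of its 22 → requirement met.
Cost = 21×50 + 16×90 + 8×150 + 16×170 = 6410.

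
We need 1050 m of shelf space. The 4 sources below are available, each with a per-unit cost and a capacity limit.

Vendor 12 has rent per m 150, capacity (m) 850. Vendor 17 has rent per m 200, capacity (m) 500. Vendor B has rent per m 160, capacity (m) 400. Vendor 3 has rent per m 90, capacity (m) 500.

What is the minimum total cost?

Cheapest first:
Vendor 3 at 90: take all 500 m ; 550 still needed.
Vendor 12 (150): take the remaining 550 ; done.
Vendor B, Vendor 17: unused.
Cost = 500×90 + 550×150 = 127500.

127500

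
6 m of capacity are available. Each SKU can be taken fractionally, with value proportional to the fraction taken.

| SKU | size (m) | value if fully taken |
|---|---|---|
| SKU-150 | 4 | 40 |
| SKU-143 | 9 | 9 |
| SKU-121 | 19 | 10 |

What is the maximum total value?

42

Sort by value density: SKU-150 40/4≈10, SKU-143 9/9≈1, SKU-121 10/19≈0.526.
Take all of SKU-150 (4 m, value 40) → 2 m left.
Fill the last 2 m with part of SKU-143: 2/9 of it earns 2.
Total value = 42.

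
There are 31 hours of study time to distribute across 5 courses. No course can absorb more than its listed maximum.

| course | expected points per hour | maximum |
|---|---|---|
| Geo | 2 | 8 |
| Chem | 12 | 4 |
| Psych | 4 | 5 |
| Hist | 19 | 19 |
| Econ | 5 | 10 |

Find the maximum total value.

449

Highest expected points per hour first: Hist 19 > Chem 12 > Econ 5 > Psych 4 > Geo 2.
Give Hist 19 to hit its cap of 19 → 12 left.
Chem: +4 to 4 (cap) → 8 left.
Econ: +8 (room for 10) → 8. Pool exhausted.
Total = 12×4 + 19×19 + 5×8 = 449.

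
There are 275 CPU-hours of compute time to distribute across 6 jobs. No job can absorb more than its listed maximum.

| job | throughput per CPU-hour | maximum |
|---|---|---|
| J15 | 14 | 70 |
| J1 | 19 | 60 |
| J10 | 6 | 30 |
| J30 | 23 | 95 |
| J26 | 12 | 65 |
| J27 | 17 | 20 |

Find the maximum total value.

5005

Highest throughput per CPU-hour first: J30 23 > J1 19 > J27 17 > J15 14 > J26 12 > J10 6.
J30 takes 95 to reach its cap of 95 ; 180 left.
J1: +60 to 60 (cap) ; 120 left.
J27 takes 20 to reach its cap of 20 ; 100 left.
Give J15 70 to hit its cap of 70 ; 30 left.
J26: +30 (room for 65) → 30. Pool exhausted.
Total = 14×70 + 19×60 + 23×95 + 12×30 + 17×20 = 5005.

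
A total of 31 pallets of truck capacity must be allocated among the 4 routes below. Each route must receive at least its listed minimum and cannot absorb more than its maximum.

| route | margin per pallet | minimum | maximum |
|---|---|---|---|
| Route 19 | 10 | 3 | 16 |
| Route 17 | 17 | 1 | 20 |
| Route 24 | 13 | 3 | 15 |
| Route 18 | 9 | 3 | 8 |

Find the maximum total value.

Meeting every minimum uses 3+1+3+3 = 10 pallets, leaving 21.
Order the routes by margin per pallet: Route 17 17 > Route 24 13 > Route 19 10 > Route 18 9.
Give Route 17 19 more to hit its cap of 20 — 2 left.
Route 24: +2 (room for 12) → 5. Pool exhausted.
Total = 10×3 + 17×20 + 13×5 + 9×3 = 462.

462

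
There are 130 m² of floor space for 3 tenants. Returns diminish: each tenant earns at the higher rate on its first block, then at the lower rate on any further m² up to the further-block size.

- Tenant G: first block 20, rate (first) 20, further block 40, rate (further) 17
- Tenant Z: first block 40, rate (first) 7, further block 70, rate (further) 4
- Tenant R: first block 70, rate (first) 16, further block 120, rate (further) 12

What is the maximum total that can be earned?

2200

Rank every tier by rate: Tenant G/tier1 20 > Tenant G/tier2 17 > Tenant R/tier1 16 > Tenant R/tier2 12 > Tenant Z/tier1 7 > Tenant Z/tier2 4.
Tenant G tier1 at 20: fill all 20 ; 110 left.
Tenant G tier2 at 17: fill all 40 ; 70 left.
Fill Tenant R tier1 block (70 at 16) ; 0 left.
Total = 20×20 + 17×40 + 16×70 = 2200.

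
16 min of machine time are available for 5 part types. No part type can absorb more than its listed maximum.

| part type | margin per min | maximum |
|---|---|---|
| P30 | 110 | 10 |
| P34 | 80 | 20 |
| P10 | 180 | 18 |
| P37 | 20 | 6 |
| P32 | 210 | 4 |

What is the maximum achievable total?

3000

Order the part types by margin per min: P32 210 > P10 180 > P30 110 > P34 80 > P37 20.
Give P32 4 to hit its cap of 4 → 12 left.
P10: +12 (room for 18) → 12. Pool exhausted.
Total = 180×12 + 210×4 = 3000.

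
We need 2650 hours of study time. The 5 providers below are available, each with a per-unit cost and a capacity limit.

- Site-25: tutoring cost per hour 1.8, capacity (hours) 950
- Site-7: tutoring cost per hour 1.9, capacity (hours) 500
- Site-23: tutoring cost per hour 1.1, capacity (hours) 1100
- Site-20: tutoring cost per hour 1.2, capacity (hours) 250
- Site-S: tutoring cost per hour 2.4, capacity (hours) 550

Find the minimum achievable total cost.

3885

Cheapest first:
Site-23 at 1.1: take all 1100 hours ; 1550 still needed.
Site-20 (1.2): use full 250 ; 1300 hours to go.
Site-25 at 1.8: take all 950 hours ; 350 still needed.
Site-7 at 1.9: take 350 of its 500 ; requirement met.
Site-S: unused.
Cost = 1100×1.1 + 250×1.2 + 950×1.8 + 350×1.9 = 3885.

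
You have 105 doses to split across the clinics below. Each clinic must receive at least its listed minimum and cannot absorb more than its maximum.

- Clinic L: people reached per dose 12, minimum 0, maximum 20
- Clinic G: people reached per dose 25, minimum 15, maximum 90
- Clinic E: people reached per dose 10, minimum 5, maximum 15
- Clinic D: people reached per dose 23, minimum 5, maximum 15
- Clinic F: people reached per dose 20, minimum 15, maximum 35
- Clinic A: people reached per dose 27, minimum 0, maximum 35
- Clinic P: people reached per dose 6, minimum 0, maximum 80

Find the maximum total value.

Meeting every minimum uses 0+15+5+5+15+0+0 = 40 doses, leaving 65.
Rank by people reached per dose: Clinic A 27 > Clinic G 25 > Clinic D 23 > Clinic F 20 > Clinic L 12 > Clinic E 10 > Clinic P 6.
Clinic A: +35 to 35 (cap) → 30 left.
Clinic G has room for 75 more but only 30 remain, so it gets 45.
Total = 25×45 + 10×5 + 23×5 + 20×15 + 27×35 = 2535.

2535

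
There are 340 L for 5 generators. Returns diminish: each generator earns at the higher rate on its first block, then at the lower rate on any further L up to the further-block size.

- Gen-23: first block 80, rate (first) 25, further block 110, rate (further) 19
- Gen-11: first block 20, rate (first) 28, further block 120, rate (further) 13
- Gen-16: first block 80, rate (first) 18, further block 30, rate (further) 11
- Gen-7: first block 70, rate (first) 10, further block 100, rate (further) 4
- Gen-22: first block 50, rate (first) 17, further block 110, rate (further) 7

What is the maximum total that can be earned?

Order all 10 blocks by rate: Gen-11/first 28 > Gen-23/first 25 > Gen-23/second 19 > Gen-16/first 18 > Gen-22/first 17 > Gen-11/second 13 > Gen-16/second 11 > Gen-7/first 10 > Gen-22/second 7 > Gen-7/second 4.
Gen-11 first at 28: fill all 20 → 320 left.
Gen-23/first (25): +80 → 240 left.
Gen-23 second at 19: fill all 110 → 130 left.
Gen-16/first (18): +80 → 50 left.
Gen-22 first at 17: fill all 50 → 0 left.
Total = 28×20 + 25×80 + 19×110 + 18×80 + 17×50 = 6940.

6940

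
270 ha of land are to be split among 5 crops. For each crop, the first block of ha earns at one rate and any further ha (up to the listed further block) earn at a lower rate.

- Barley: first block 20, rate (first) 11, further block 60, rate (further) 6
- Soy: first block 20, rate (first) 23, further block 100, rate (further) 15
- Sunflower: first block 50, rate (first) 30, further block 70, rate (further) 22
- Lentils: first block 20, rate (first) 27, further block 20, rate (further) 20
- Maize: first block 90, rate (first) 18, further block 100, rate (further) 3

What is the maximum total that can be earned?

Treat each block as its own option and order by rate: Sunflower/T1 30 > Lentils/T1 27 > Soy/T1 23 > Sunflower/T2 22 > Lentils/T2 20 > Maize/T1 18 > Soy/T2 15 > Barley/T1 11 > Barley/T2 6 > Maize/T2 3.
Sunflower T1 at 30: fill all 50 — 220 left.
Fill Lentils T1 block (20 at 27) — 200 left.
Soy/T1 (23): +20 — 180 left.
Fill Sunflower T2 block (70 at 22) — 110 left.
Lentils/T2 (20): +20 — 90 left.
Maize/T1 (18): +90 — 0 left.
Total = 30×50 + 27×20 + 23×20 + 22×70 + 20×20 + 18×90 = 6060.

6060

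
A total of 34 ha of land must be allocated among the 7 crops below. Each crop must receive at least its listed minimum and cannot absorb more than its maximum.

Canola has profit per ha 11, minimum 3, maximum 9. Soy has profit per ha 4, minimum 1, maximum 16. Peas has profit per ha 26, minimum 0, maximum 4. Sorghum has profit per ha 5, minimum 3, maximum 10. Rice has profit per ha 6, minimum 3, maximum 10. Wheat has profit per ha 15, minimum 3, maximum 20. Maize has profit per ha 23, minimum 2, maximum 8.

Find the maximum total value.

538

Meeting every minimum uses 3+1+0+3+3+3+2 = 15 ha, leaving 19.
Order the crops by profit per ha: Peas 26 > Maize 23 > Wheat 15 > Canola 11 > Rice 6 > Sorghum 5 > Soy 4.
Give Peas 4 more to hit its cap of 4 → 15 left.
Maize takes 6 more to reach its cap of 8 → 9 left.
Wheat has room for 17 more but only 9 remain, so it gets 12.
Total = 11×3 + 4×1 + 26×4 + 5×3 + 6×3 + 15×12 + 23×8 = 538.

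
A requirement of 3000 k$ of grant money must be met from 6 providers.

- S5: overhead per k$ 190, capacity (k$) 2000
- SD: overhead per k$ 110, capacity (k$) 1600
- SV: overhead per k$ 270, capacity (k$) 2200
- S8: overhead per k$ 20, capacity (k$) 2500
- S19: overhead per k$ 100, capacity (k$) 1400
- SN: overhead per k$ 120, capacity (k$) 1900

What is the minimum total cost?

100000

Use providers in increasing cost order.
S8 at 20: take all 2500 k$ — 500 still needed.
S19 (100): take the remaining 500 — done.
SD, SN, S5, SV: unused.
Cost = 2500×20 + 500×100 = 100000.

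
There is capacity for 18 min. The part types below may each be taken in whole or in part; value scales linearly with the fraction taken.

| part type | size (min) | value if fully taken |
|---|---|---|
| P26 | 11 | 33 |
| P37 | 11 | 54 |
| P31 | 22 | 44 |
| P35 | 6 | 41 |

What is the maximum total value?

Rank by value-to-size ratio: P35 41/6≈6.83, P37 54/11≈4.91, P26 33/11≈3, P31 44/22≈2.
P35: take in full, 6 min for value 41 ; 12 left.
All 11 min of P37 fit (value 54) ; 1 remain.
Fill the last 1 min with part of P26: 1/11 of it earns 3.
Total value = 98.

98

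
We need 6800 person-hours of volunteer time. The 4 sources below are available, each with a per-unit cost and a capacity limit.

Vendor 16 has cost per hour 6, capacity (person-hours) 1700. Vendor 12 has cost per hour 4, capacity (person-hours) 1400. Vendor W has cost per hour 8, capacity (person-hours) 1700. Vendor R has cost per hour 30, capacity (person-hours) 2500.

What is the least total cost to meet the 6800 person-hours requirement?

Fill from the cheapest source first.
Vendor 12 (4): use full 1400 ; 5400 person-hours to go.
Vendor 16 (6): use full 1700 ; 3700 person-hours to go.
Take 1700 from Vendor W at 8 ; need 2000 more.
Take 2000 from Vendor R at 30 to finish.
Cost = 1400×4 + 1700×6 + 1700×8 + 2000×30 = 89400.

89400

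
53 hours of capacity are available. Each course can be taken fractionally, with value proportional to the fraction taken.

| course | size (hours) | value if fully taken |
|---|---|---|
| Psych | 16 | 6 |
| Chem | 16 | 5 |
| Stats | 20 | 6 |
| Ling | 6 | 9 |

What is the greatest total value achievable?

Best value per unit of size first: Ling 9/6≈1.5, Psych 6/16≈0.375, Chem 5/16≈0.312, Stats 6/20≈0.3.
Take all of Ling (6 hours, value 9) — 47 hours left.
All 16 hours of Psych fit (value 6) — 31 remain.
Chem: take in full, 16 hours for value 5 — 15 left.
Only 15 hours remain; take 15/20 of Stats for value 6×15/20 = 4.5.
Total value = 24.5.

24.5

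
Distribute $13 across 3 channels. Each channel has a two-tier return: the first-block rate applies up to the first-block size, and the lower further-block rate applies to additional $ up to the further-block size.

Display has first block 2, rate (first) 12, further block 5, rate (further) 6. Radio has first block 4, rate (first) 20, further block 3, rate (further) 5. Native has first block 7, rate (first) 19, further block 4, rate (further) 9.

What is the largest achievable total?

237

Order all 6 blocks by rate: Radio/tier1 20 > Native/tier1 19 > Display/tier1 12 > Native/tier2 9 > Display/tier2 6 > Radio/tier2 5.
Radio tier1 at 20: fill all 4 ; 9 left.
Native tier1 at 19: fill all 7 ; 2 left.
Fill Display tier1 block (2 at 12) ; 0 left.
Total = 20×4 + 19×7 + 12×2 = 237.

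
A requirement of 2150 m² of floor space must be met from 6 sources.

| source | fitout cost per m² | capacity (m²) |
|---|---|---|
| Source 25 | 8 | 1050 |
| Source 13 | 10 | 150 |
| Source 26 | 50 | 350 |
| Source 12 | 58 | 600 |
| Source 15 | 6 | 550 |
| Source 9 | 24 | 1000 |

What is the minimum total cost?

22800

Fill from the cheapest source first.
Source 15 (6): use full 550 → 1600 m² to go.
Take 1050 from Source 25 at 8 → need 550 more.
Source 13 (10): use full 150 → 400 m² to go.
Source 9 at 24: take 400 of its 1000 → requirement met.
Source 26, Source 12: unused.
Cost = 550×6 + 1050×8 + 150×10 + 400×24 = 22800.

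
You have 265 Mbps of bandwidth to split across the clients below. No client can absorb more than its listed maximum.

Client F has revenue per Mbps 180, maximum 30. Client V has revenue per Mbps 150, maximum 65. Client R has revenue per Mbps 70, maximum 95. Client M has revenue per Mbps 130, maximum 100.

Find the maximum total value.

33050

Rank by revenue per Mbps: Client F 180 > Client V 150 > Client M 130 > Client R 70.
Give Client F 30 to hit its cap of 30 ; 235 left.
Client V takes 65 to reach its cap of 65 ; 170 left.
Client M takes 100 to reach its cap of 100 ; 70 left.
Client R has room for 95 but only 70 remain, so it gets 70.
Total = 180×30 + 150×65 + 70×70 + 130×100 = 33050.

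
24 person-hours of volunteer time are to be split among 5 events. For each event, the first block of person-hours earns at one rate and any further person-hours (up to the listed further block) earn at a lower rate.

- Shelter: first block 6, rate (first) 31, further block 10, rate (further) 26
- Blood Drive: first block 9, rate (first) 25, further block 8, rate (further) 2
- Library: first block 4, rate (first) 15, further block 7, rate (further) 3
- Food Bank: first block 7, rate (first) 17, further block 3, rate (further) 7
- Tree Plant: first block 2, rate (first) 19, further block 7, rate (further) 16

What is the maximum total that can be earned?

646

Order all 10 blocks by rate: Shelter/first 31 > Shelter/second 26 > Blood Drive/first 25 > Tree Plant/first 19 > Food Bank/first 17 > Tree Plant/second 16 > Library/first 15 > Food Bank/second 7 > Library/second 3 > Blood Drive/second 2.
Fill Shelter first block (6 at 31) → 18 left.
Fill Shelter second block (10 at 26) → 8 left.
8 remain; put them into Blood Drive first at 25.
Total = 31×6 + 26×10 + 25×8 = 646.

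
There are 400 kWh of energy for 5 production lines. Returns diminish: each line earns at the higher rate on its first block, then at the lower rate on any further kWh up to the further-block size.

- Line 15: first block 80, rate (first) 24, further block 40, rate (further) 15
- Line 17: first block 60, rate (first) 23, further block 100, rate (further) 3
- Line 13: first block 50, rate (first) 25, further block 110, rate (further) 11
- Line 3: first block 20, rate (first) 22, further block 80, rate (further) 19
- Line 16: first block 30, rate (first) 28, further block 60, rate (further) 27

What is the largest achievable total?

9270

Rank every tier by rate: Line 16/first 28 > Line 16/second 27 > Line 13/first 25 > Line 15/first 24 > Line 17/first 23 > Line 3/first 22 > Line 3/second 19 > Line 15/second 15 > Line 13/second 11 > Line 17/second 3.
Fill Line 16 first block (30 at 28) → 370 left.
Line 16/second (27): +60 → 310 left.
Fill Line 13 first block (50 at 25) → 260 left.
Line 15/first (24): +80 → 180 left.
Fill Line 17 first block (60 at 23) → 120 left.
Line 3/first (22): +20 → 100 left.
Line 3/second (19): +80 → 20 left.
Line 15 second at 15: only 20 left, fill 20.
Total = 28×30 + 27×60 + 25×50 + 24×80 + 23×60 + 22×20 + 19×80 + 15×20 = 9270.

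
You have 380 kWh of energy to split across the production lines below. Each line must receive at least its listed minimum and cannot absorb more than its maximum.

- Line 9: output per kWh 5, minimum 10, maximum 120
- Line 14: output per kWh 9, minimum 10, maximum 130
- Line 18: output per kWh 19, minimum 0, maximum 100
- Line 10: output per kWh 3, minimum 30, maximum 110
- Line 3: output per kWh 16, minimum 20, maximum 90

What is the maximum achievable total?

Meeting every minimum uses 10+10+0+30+20 = 70 kWh, leaving 310.
Highest output per kWh first: Line 18 19 > Line 3 16 > Line 14 9 > Line 9 5 > Line 10 3.
Line 18: +100 to 100 (cap) → 210 left.
Line 3 takes 70 more to reach its cap of 90 → 140 left.
Give Line 14 120 more to hit its cap of 130 → 20 left.
Line 9: +20 (room for 110) → 30. Pool exhausted.
Total = 5×30 + 9×130 + 19×100 + 3×30 + 16×90 = 4750.

4750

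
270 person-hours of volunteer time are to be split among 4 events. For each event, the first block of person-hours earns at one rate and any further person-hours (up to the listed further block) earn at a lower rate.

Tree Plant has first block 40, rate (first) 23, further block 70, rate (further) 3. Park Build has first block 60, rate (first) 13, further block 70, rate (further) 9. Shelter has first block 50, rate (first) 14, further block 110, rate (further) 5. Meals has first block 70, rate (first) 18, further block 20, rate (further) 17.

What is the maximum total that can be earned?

4270

Rank every tier by rate: Tree Plant/T1 23 > Meals/T1 18 > Meals/T2 17 > Shelter/T1 14 > Park Build/T1 13 > Park Build/T2 9 > Shelter/T2 5 > Tree Plant/T2 3.
Tree Plant/T1 (23): +40 — 230 left.
Meals/T1 (18): +70 — 160 left.
Fill Meals T2 block (20 at 17) — 140 left.
Shelter T1 at 14: fill all 50 — 90 left.
Park Build T1 at 13: fill all 60 — 30 left.
Park Build/T2: +30 of 70 at 9; pool empty.
Total = 23×40 + 18×70 + 17×20 + 14×50 + 13×60 + 9×30 = 4270.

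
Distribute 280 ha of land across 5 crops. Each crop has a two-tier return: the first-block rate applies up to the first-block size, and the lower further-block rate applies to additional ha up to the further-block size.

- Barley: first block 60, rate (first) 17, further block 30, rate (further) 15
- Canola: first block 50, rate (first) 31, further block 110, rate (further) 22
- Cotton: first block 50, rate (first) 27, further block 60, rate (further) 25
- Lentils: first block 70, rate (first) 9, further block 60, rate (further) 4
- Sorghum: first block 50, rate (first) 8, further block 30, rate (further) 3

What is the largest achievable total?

Rank every tier by rate: Canola/first 31 > Cotton/first 27 > Cotton/second 25 > Canola/second 22 > Barley/first 17 > Barley/second 15 > Lentils/first 9 > Sorghum/first 8 > Lentils/second 4 > Sorghum/second 3.
Canola/first (31): +50 ; 230 left.
Cotton first at 27: fill all 50 ; 180 left.
Cotton second at 25: fill all 60 ; 120 left.
Fill Canola second block (110 at 22) ; 10 left.
10 remain; put them into Barley first at 17.
Total = 31×50 + 27×50 + 25×60 + 22×110 + 17×10 = 6990.

6990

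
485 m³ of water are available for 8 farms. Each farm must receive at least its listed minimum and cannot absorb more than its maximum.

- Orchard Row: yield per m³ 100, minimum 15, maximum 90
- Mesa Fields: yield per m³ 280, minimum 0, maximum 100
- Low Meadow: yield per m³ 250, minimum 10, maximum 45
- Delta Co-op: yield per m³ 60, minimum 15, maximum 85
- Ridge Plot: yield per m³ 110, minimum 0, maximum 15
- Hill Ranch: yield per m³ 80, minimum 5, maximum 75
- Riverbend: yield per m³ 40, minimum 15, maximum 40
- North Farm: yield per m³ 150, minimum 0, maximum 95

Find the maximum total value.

Meeting every minimum uses 15+0+10+15+0+5+15+0 = 60 m³, leaving 425.
Rank by yield per m³: Mesa Fields 280 > Low Meadow 250 > North Farm 150 > Ridge Plot 110 > Orchard Row 100 > Hill Ranch 80 > Delta Co-op 60 > Riverbend 40.
Give Mesa Fields 100 more to hit its cap of 100 ; 325 left.
Low Meadow takes 35 more to reach its cap of 45 ; 290 left.
North Farm: +95 to 95 (cap) ; 195 left.
Give Ridge Plot 15 more to hit its cap of 15 ; 180 left.
Give Orchard Row 75 more to hit its cap of 90 ; 105 left.
Hill Ranch takes 70 more to reach its cap of 75 ; 35 left.
Delta Co-op: +35 (room for 70) → 50. Pool exhausted.
Total = 100×90 + 280×100 + 250×45 + 60×50 + 110×15 + 80×75 + 40×15 + 150×95 = 73750.

73750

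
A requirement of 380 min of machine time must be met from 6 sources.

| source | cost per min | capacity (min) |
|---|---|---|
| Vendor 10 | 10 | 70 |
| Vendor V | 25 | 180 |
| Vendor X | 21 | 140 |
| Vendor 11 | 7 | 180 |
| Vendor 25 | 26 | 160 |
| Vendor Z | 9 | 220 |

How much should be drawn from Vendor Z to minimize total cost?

Use sources in increasing cost order.
Take 180 from Vendor 11 at 7 ; need 200 more.
Vendor Z at 9: take 200 of its 220 ; requirement met.
Vendor 10, Vendor X, Vendor V, Vendor 25: unused.

200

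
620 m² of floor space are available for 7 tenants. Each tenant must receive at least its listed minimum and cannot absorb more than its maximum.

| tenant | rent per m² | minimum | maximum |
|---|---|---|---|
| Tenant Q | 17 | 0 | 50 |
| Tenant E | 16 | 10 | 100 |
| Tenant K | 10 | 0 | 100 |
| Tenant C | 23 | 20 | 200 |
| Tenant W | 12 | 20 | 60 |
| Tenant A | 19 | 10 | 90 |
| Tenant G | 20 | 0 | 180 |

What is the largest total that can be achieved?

12280

Meeting every minimum uses 0+10+0+20+20+10+0 = 60 m², leaving 560.
Rank by rent per m²: Tenant C 23 > Tenant G 20 > Tenant A 19 > Tenant Q 17 > Tenant E 16 > Tenant W 12 > Tenant K 10.
Give Tenant C 180 more to hit its cap of 200 → 380 left.
Tenant G takes 180 more to reach its cap of 180 → 200 left.
Give Tenant A 80 more to hit its cap of 90 → 120 left.
Give Tenant Q 50 more to hit its cap of 50 → 70 left.
Only 70 left; Tenant E takes them to reach 80.
Total = 17×50 + 16×80 + 23×200 + 12×20 + 19×90 + 20×180 = 12280.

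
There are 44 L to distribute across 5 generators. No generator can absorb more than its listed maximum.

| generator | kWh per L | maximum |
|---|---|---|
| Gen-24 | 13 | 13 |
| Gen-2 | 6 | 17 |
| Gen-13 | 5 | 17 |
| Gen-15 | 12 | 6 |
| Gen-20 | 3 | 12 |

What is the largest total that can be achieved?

383

Highest kWh per L first: Gen-24 13 > Gen-15 12 > Gen-2 6 > Gen-13 5 > Gen-20 3.
Gen-24: +13 to 13 (cap) — 31 left.
Give Gen-15 6 to hit its cap of 6 — 25 left.
Gen-2 takes 17 to reach its cap of 17 — 8 left.
Gen-13 has room for 17 but only 8 remain, so it gets 8.
Total = 13×13 + 6×17 + 5×8 + 12×6 = 383.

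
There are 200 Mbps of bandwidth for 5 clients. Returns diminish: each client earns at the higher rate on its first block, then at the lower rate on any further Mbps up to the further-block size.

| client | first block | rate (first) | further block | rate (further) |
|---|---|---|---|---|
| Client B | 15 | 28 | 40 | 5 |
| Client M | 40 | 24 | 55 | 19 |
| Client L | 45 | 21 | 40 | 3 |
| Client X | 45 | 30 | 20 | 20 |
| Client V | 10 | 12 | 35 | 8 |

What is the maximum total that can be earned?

Order all 10 blocks by rate: Client X/first 30 > Client B/first 28 > Client M/first 24 > Client L/first 21 > Client X/second 20 > Client M/second 19 > Client V/first 12 > Client V/second 8 > Client B/second 5 > Client L/second 3.
Fill Client X first block (45 at 30) — 155 left.
Client B/first (28): +15 — 140 left.
Client M first at 24: fill all 40 — 100 left.
Client L/first (21): +45 — 55 left.
Client X second at 20: fill all 20 — 35 left.
Client M second at 19: only 35 left, fill 35.
Total = 30×45 + 28×15 + 24×40 + 21×45 + 20×20 + 19×35 = 4740.

4740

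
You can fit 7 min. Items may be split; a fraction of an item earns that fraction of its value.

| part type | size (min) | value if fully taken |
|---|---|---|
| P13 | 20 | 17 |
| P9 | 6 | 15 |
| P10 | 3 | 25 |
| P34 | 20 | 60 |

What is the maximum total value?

Best value per unit of size first: P10 25/3≈8.33, P34 60/20≈3, P9 15/6≈2.5, P13 17/20≈0.85.
P10: take in full, 3 min for value 25 ; 4 left.
Fill the last 4 min with part of P34: 4/20 of it earns 12.
Total value = 37.

37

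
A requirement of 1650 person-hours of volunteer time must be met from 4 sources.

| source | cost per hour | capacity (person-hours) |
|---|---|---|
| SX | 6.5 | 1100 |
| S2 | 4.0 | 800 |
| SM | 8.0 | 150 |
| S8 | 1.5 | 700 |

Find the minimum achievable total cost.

Cheapest first:
S8 at 1.5: take all 700 person-hours → 950 still needed.
S2 (4.0): use full 800 → 150 person-hours to go.
SX at 6.5: take 150 of its 1100 → requirement met.
SM: unused.
Cost = 700×1.5 + 800×4.0 + 150×6.5 = 5225.

5225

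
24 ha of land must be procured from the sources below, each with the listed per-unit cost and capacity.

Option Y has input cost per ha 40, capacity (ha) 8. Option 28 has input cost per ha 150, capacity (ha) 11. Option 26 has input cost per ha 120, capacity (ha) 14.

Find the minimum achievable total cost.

2300

Cheapest first:
Option Y at 40: take all 8 ha — 16 still needed.
Take 14 from Option 26 at 120 — need 2 more.
Option 28 at 150: take 2 of its 11 — requirement met.
Cost = 8×40 + 14×120 + 2×150 = 2300.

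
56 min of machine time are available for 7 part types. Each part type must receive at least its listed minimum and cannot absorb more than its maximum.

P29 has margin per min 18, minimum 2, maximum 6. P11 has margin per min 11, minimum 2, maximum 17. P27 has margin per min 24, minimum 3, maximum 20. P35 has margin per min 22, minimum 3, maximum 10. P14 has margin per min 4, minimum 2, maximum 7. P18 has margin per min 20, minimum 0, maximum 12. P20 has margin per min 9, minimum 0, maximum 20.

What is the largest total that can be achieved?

Meeting every minimum uses 2+2+3+3+2+0+0 = 12 min, leaving 44.
Rank by margin per min: P27 24 > P35 22 > P18 20 > P29 18 > P11 11 > P20 9 > P14 4.
P27 takes 17 more to reach its cap of 20 ; 27 left.
P35: +7 to 10 (cap) ; 20 left.
Give P18 12 more to hit its cap of 12 ; 8 left.
P29 takes 4 more to reach its cap of 6 ; 4 left.
P11 has room for 15 more but only 4 remain, so it gets 6.
Total = 18×6 + 11×6 + 24×20 + 22×10 + 4×2 + 20×12 = 1122.

1122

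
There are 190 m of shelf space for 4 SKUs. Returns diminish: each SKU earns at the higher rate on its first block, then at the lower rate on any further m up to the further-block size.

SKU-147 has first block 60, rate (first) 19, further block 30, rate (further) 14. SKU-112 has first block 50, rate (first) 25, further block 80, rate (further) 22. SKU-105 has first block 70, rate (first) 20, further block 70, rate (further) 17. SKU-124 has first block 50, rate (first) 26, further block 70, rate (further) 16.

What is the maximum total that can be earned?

4510

Treat each block as its own option and order by rate: SKU-124/first 26 > SKU-112/first 25 > SKU-112/second 22 > SKU-105/first 20 > SKU-147/first 19 > SKU-105/second 17 > SKU-124/second 16 > SKU-147/second 14.
SKU-124/first (26): +50 ; 140 left.
SKU-112/first (25): +50 ; 90 left.
SKU-112/second (22): +80 ; 10 left.
SKU-105/first: +10 of 70 at 20; pool empty.
Total = 26×50 + 25×50 + 22×80 + 20×10 = 4510.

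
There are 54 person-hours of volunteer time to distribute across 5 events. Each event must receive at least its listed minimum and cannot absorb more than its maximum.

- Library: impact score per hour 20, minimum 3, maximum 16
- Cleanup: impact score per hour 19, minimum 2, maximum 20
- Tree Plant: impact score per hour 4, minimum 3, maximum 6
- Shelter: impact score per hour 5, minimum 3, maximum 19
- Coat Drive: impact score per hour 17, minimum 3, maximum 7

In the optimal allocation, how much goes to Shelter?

8

Meeting every minimum uses 3+2+3+3+3 = 14 person-hours, leaving 40.
Rank by impact score per hour: Library 20 > Cleanup 19 > Coat Drive 17 > Shelter 5 > Tree Plant 4.
Library takes 13 more to reach its cap of 16 ; 27 left.
Cleanup: +18 to 20 (cap) ; 9 left.
Give Coat Drive 4 more to hit its cap of 7 ; 5 left.
Only 5 left; Shelter takes them to reach 8.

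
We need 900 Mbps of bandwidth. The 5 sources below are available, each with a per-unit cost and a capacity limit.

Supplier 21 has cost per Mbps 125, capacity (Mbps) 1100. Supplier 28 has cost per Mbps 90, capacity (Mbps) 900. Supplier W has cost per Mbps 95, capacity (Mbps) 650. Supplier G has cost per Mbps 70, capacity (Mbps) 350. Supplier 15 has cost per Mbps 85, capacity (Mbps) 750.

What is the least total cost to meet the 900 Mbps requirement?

Fill from the cheapest source first.
Supplier G (70): use full 350 — 550 Mbps to go.
Take 550 from Supplier 15 at 85 to finish.
Supplier 28, Supplier W, Supplier 21: unused.
Cost = 350×70 + 550×85 = 71250.

71250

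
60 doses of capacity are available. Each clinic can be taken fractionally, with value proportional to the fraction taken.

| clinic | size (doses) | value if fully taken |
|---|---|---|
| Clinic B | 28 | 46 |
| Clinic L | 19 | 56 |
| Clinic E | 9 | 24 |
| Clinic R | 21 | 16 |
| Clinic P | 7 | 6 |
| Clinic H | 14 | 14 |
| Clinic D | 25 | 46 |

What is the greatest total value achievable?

Sort by value density: Clinic L 56/19≈2.95, Clinic E 24/9≈2.67, Clinic D 46/25≈1.84, Clinic B 46/28≈1.64, Clinic H 14/14≈1, Clinic P 6/7≈0.857, Clinic R 16/21≈0.762.
Take all of Clinic L (19 doses, value 56) → 41 doses left.
Take all of Clinic E (9 doses, value 24) → 32 doses left.
All 25 doses of Clinic D fit (value 46) → 7 remain.
Fill the last 7 doses with part of Clinic B: 7/28 of it earns 11.5.
Total value = 137.5.

137.5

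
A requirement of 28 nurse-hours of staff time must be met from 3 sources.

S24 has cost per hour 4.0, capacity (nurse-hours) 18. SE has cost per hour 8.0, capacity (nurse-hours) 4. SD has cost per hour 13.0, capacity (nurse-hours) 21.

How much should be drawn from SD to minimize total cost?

Fill from the cheapest source first.
S24 (4.0): use full 18 ; 10 nurse-hours to go.
SE (8.0): use full 4 ; 6 nurse-hours to go.
Take 6 from SD at 13.0 to finish.

6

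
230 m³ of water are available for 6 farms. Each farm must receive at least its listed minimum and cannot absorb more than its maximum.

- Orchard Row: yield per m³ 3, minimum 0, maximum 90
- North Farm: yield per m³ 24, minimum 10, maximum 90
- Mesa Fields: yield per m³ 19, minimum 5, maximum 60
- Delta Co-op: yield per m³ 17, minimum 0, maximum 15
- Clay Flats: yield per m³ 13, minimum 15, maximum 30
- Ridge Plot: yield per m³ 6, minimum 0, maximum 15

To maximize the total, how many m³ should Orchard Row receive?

Meeting every minimum uses 0+10+5+0+15+0 = 30 m³, leaving 200.
Order the farms by yield per m³: North Farm 24 > Mesa Fields 19 > Delta Co-op 17 > Clay Flats 13 > Ridge Plot 6 > Orchard Row 3.
North Farm takes 80 more to reach its cap of 90 — 120 left.
Give Mesa Fields 55 more to hit its cap of 60 — 65 left.
Delta Co-op: +15 to 15 (cap) — 50 left.
Clay Flats: +15 to 30 (cap) — 35 left.
Give Ridge Plot 15 more to hit its cap of 15 — 20 left.
Orchard Row: +20 (room for 90) → 20. Pool exhausted.

20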